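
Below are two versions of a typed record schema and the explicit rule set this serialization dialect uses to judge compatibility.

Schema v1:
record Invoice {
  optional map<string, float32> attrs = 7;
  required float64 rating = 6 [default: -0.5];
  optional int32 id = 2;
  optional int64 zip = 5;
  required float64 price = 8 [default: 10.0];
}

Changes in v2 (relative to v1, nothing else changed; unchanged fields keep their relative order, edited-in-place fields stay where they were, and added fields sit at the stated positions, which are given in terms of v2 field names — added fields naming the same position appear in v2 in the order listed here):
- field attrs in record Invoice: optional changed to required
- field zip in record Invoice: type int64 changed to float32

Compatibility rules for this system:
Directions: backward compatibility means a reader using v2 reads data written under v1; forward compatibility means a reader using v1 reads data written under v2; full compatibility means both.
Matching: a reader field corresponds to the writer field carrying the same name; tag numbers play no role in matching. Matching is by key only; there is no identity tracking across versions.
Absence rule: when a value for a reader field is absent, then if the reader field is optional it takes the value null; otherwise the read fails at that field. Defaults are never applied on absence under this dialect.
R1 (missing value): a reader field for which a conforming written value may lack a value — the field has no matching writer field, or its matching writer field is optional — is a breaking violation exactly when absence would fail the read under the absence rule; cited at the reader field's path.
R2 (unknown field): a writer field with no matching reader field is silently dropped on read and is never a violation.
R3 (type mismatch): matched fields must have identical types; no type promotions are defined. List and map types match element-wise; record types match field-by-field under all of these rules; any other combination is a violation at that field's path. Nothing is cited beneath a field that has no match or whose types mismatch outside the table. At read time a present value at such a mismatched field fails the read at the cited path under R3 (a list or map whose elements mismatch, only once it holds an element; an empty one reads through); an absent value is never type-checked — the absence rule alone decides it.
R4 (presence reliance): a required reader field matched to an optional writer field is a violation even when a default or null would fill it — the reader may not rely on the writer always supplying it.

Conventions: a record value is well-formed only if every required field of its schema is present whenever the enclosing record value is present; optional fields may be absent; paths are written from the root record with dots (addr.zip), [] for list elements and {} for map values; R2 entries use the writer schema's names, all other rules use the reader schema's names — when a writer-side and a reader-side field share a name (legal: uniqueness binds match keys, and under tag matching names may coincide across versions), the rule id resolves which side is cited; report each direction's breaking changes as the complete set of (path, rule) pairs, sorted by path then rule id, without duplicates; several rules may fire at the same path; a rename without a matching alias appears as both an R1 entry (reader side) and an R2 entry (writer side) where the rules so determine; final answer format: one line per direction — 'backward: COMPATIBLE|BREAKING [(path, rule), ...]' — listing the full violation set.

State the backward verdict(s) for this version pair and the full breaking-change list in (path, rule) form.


each type pair in Invoice: writer, then reader
checking backward for Invoice: reader v2 against writer v1:
  map<string, float32> -> map<string, float32>, writer optional: attrs aligns to attrs
  float64 -> float64, writer required: rating aligns to rating
  int32 -> int32, writer optional: id aligns to id
  int64 -> float32, writer optional: zip aligns to zip
  float64 -> float64, writer required: price aligns to price
  breaking: (attrs, R1)
  breaking: (attrs, R4)
  breaking: (zip, R3)
  backward on Invoice therefore BREAKING (3)

backward: BREAKING [(attrs, R1), (attrs, R4), (zip, R3)]


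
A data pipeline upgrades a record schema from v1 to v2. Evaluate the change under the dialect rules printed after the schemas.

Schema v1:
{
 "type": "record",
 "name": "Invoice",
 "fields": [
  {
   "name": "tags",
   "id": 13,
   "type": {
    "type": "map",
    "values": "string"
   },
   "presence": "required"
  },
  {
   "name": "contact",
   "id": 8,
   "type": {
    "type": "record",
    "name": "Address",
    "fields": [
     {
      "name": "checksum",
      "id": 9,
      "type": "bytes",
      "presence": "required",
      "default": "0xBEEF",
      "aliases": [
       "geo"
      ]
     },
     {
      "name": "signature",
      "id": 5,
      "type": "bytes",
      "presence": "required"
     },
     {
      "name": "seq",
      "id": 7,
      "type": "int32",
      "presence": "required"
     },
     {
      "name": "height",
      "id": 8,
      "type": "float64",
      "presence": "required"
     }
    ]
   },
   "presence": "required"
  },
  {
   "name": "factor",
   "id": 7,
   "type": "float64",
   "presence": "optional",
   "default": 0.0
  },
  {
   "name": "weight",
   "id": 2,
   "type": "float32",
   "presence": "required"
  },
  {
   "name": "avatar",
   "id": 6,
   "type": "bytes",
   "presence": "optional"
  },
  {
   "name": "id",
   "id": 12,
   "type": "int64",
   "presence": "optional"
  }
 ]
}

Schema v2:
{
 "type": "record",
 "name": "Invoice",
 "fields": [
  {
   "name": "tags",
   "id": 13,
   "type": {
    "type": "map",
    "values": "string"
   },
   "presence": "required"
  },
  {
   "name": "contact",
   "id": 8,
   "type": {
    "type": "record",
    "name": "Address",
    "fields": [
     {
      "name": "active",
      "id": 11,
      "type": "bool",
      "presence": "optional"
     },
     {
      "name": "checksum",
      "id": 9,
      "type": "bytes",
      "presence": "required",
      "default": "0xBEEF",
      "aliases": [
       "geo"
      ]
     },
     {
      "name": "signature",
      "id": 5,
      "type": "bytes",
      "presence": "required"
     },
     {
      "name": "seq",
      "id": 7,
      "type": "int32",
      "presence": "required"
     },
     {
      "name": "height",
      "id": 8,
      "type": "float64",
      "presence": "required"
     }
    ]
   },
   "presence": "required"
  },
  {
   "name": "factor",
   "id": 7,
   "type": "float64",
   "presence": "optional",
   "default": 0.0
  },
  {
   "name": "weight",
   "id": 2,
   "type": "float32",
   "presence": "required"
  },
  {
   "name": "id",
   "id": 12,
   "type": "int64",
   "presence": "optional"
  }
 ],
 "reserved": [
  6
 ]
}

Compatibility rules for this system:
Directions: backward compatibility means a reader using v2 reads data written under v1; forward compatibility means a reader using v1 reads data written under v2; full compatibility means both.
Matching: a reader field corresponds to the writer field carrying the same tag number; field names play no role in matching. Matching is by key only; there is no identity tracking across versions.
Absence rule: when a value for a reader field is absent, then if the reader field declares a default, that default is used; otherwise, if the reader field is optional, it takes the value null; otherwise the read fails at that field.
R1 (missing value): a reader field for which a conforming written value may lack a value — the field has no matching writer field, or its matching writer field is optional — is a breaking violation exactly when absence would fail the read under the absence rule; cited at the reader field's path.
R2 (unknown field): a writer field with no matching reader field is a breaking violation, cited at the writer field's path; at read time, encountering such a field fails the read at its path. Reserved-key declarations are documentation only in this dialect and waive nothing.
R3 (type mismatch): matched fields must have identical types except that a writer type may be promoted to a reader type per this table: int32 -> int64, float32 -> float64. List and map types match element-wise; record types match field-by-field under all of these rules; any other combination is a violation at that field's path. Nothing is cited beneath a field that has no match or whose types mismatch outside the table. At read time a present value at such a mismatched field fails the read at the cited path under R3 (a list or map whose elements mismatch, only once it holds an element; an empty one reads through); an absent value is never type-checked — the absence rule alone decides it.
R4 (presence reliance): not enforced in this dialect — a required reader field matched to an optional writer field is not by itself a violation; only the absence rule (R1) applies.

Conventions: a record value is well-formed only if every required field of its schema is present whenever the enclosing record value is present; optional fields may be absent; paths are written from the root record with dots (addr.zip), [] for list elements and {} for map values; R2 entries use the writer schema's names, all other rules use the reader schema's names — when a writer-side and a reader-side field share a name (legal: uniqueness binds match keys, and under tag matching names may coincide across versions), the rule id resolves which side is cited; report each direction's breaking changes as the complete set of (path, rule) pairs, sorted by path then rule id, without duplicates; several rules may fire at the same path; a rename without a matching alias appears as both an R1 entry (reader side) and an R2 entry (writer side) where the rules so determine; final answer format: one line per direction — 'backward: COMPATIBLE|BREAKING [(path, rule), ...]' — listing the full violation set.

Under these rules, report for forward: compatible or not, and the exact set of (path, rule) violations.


forward: BREAKING [(contact.active, R2)]

arrows below run writer -> reader for Invoice
forward for Invoice (reader v1, writer v2):
  tags <- tags (map<string, string> -> map<string, string>, writer required)
  contact <- contact (Address -> Address, writer required)
  factor <- factor (float64 -> float64, writer optional)
  weight <- weight (float32 -> float32, writer required)
  avatar has no writer counterpart
  id <- id (int64 -> int64, writer optional)
  contact.checksum <- contact.checksum (bytes -> bytes, writer required)
  contact.signature <- contact.signature (bytes -> bytes, writer required)
  contact.seq <- contact.seq (int32 -> int32, writer required)
  contact.height <- contact.height (float64 -> float64, writer required)
  contact.active (writer side), unknown to reader
  violation R2 at contact.active
  => 1 violation(s): forward is BREAKING for Invoice
ruling out the remaining Invoice differences:
  removed field avatar from record Invoice (its key 6 joins the reserved list) -> fires only in the backward direction of Invoice, which is not asked here


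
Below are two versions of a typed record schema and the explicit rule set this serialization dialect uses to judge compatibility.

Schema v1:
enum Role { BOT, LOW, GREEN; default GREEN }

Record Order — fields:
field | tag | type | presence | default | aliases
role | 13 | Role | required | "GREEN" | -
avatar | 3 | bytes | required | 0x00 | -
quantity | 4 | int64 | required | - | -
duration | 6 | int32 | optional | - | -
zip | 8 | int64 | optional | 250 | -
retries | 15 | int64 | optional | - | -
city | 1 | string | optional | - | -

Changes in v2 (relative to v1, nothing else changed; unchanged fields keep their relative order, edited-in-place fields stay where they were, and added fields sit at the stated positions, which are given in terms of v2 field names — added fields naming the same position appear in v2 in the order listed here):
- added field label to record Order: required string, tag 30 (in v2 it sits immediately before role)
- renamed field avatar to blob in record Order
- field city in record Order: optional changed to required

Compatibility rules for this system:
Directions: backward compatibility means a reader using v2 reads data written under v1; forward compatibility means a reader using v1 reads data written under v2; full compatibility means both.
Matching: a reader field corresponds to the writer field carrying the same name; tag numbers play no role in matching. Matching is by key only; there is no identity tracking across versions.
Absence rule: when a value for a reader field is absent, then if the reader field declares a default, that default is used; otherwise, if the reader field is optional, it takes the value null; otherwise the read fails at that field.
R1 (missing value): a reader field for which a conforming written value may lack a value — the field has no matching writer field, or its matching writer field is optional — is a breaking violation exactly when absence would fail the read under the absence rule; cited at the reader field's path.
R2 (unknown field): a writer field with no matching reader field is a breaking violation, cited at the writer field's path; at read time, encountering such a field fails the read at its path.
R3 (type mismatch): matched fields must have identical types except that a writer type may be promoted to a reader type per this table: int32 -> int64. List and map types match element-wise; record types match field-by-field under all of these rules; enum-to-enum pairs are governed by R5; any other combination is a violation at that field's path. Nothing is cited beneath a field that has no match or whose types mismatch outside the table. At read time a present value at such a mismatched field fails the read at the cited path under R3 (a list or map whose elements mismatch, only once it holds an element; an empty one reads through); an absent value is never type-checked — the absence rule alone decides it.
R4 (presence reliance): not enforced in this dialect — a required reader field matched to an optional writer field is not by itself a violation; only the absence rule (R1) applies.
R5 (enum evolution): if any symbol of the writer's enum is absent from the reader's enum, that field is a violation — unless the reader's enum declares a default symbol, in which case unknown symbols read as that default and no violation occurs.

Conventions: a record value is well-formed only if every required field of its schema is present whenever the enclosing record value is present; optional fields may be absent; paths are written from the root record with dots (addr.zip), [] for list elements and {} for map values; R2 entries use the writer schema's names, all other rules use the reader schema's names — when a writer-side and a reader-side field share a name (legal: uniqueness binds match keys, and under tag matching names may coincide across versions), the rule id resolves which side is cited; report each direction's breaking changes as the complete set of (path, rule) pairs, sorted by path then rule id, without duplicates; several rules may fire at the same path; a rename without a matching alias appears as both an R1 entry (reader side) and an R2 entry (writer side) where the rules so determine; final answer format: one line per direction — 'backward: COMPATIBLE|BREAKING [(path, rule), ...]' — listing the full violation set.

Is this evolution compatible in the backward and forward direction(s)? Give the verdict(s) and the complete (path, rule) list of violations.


backward: BREAKING [(avatar, R2), (city, R1), (label, R1)]; forward: BREAKING [(blob, R2), (label, R2)]

arrows below run writer -> reader for Order
backward analysis of Order with v2 as reader and v1 as writer:
  label: no writer match
  role: paired with writer role (Role -> Role; writer required)
  blob: no writer match
  quantity: paired with writer quantity (int64 -> int64; writer required)
  duration: paired with writer duration (int32 -> int32; writer optional)
  zip: paired with writer zip (int64 -> int64; writer optional)
  retries: paired with writer retries (int64 -> int64; writer optional)
  city: paired with writer city (string -> string; writer optional)
  avatar (writer side), unknown to reader
  breaking: (avatar, R2)
  breaking: (city, R1)
  breaking: (label, R1)
  => 3 violation(s): backward is BREAKING for Order
forward analysis of Order with v1 as reader and v2 as writer:
  role: paired with writer role (Role -> Role; writer required)
  avatar: no writer match
  quantity: paired with writer quantity (int64 -> int64; writer required)
  duration: paired with writer duration (int32 -> int32; writer optional)
  zip: paired with writer zip (int64 -> int64; writer optional)
  retries: paired with writer retries (int64 -> int64; writer optional)
  city: paired with writer city (string -> string; writer required)
  label (writer side), unknown to reader
  blob (writer side), unknown to reader
  breaking: (blob, R2)
  breaking: (label, R2)
  => 2 violation(s): forward is BREAKING for Order


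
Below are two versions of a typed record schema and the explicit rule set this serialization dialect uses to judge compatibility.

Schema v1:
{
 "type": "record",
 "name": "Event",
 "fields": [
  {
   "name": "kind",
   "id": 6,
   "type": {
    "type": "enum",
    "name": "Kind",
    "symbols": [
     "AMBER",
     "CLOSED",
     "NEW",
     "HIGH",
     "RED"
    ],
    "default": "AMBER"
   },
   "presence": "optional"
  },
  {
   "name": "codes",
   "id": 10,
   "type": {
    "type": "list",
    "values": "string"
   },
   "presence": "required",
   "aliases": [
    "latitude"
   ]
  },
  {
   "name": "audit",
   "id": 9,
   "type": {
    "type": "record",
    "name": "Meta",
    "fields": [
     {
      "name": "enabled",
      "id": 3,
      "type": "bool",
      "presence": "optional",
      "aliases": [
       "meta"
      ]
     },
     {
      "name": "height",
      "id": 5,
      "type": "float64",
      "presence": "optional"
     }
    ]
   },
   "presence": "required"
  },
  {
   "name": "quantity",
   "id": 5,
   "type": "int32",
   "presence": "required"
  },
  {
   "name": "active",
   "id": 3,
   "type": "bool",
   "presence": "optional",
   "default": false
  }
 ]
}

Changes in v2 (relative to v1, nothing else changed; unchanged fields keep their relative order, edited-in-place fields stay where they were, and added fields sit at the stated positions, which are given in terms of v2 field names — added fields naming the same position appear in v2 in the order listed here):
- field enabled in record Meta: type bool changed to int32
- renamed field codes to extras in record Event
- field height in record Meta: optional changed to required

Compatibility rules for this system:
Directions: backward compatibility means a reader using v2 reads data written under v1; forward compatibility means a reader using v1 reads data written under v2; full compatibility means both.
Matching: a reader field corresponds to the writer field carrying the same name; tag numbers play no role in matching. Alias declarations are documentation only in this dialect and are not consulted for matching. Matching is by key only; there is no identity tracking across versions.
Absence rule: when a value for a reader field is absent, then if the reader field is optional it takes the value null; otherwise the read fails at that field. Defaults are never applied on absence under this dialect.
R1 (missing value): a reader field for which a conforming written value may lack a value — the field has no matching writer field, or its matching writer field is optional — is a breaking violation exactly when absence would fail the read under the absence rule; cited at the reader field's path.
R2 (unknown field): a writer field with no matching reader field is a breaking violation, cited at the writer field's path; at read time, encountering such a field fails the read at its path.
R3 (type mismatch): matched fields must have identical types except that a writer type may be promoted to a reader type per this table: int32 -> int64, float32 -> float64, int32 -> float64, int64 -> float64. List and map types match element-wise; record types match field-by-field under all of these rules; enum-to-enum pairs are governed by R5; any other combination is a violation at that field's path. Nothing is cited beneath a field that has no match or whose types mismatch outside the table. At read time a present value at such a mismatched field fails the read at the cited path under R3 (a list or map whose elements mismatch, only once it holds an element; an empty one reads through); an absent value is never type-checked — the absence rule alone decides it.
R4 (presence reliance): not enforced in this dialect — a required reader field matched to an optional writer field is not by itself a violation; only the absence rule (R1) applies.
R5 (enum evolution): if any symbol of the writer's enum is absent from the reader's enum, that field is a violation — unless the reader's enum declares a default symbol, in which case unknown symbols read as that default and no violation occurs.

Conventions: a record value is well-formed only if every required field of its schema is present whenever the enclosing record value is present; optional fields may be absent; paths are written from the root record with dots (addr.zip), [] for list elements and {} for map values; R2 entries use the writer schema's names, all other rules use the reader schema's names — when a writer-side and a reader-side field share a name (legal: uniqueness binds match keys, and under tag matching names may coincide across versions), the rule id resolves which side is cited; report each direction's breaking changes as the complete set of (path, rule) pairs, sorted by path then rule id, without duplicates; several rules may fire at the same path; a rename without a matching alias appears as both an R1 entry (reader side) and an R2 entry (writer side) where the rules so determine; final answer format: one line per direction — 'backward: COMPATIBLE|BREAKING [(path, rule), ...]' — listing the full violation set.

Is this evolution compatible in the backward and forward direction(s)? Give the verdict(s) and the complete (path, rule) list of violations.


backward: BREAKING [(audit.enabled, R3), (audit.height, R1), (codes, R2), (extras, R1)]; forward: BREAKING [(audit.enabled, R3), (codes, R1), (extras, R2)]

each type pair in Event: writer, then reader
checking backward for Event: reader v2 against writer v1:
  Kind -> Kind, writer optional: kind aligns to kind
  no writer field matches reader extras
  Meta -> Meta, writer required: audit aligns to audit
  int32 -> int32, writer required: quantity aligns to quantity
  bool -> bool, writer optional: active aligns to active
  writer codes: unknown to reader
  bool -> int32, writer optional: audit.enabled aligns to audit.enabled
  float64 -> float64, writer optional: audit.height aligns to audit.height
  rule R3 violated at audit.enabled
  rule R1 violated at audit.height
  rule R2 violated at codes
  rule R1 violated at extras
  => 4 violation(s): backward is BREAKING for Event
checking forward for Event: reader v1 against writer v2:
  Kind -> Kind, writer optional: kind aligns to kind
  no writer field matches reader codes
  Meta -> Meta, writer required: audit aligns to audit
  int32 -> int32, writer required: quantity aligns to quantity
  bool -> bool, writer optional: active aligns to active
  writer extras: unknown to reader
  int32 -> bool, writer optional: audit.enabled aligns to audit.enabled
  float64 -> float64, writer required: audit.height aligns to audit.height
  rule R3 violated at audit.enabled
  rule R1 violated at codes
  rule R2 violated at extras
  => 3 violation(s): forward is BREAKING for Event


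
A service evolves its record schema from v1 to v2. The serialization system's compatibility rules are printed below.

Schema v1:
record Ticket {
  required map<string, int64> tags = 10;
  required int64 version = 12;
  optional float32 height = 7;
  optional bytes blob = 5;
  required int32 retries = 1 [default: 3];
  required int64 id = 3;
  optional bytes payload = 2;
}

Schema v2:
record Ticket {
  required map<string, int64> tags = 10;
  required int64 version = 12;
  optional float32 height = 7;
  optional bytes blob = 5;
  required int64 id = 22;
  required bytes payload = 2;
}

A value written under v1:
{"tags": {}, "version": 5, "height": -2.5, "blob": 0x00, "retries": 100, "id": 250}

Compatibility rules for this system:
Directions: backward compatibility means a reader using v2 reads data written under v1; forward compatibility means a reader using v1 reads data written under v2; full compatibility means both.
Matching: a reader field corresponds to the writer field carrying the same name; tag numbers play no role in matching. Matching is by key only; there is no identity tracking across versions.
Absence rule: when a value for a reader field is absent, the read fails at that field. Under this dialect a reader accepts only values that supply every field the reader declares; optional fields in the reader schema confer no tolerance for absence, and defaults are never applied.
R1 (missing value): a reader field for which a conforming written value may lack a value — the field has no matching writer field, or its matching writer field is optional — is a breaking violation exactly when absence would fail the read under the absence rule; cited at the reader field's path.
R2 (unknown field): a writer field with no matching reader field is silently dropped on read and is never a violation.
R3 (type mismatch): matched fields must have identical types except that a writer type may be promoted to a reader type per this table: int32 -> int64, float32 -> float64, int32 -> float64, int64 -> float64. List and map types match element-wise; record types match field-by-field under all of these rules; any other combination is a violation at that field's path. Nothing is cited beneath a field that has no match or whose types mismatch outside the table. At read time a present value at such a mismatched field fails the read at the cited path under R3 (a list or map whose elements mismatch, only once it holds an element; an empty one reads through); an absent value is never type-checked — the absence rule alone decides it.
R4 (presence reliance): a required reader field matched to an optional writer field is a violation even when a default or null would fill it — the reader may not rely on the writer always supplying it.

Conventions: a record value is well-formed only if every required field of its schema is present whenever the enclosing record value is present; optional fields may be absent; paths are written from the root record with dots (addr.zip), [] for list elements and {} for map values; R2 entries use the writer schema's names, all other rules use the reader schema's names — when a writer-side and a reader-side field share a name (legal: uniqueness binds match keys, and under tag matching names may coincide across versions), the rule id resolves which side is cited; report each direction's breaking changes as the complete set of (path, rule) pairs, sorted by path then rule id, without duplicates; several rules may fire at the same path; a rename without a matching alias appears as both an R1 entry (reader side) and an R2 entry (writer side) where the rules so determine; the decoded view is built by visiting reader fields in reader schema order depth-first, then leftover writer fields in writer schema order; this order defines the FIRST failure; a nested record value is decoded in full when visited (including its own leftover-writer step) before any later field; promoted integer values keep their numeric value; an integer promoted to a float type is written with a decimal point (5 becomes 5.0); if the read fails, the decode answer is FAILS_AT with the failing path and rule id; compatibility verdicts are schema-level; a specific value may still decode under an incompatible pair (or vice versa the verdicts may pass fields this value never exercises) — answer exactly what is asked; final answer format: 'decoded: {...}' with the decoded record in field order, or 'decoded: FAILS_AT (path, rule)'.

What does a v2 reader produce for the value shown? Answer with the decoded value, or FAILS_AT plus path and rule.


the writer's type comes first in each Ticket pair
migrating the Ticket value to v2:
  tags := {}
  version := 5
  height := -2.5
  blob := 0x00
  id := 250
  read fails at payload under R1 (no fill)
  => FAILS_AT (payload, R1)
the other Ticket changes do not affect what is asked:
  removed field retries from record Ticket -> affects the rule determinations only; this particular Ticket value decodes identically
  field id in record Ticket: tag 3 changed to 22 -> fires no rule on Ticket under this dialect and leaves the result unchanged

decoded: FAILS_AT (payload, R1)


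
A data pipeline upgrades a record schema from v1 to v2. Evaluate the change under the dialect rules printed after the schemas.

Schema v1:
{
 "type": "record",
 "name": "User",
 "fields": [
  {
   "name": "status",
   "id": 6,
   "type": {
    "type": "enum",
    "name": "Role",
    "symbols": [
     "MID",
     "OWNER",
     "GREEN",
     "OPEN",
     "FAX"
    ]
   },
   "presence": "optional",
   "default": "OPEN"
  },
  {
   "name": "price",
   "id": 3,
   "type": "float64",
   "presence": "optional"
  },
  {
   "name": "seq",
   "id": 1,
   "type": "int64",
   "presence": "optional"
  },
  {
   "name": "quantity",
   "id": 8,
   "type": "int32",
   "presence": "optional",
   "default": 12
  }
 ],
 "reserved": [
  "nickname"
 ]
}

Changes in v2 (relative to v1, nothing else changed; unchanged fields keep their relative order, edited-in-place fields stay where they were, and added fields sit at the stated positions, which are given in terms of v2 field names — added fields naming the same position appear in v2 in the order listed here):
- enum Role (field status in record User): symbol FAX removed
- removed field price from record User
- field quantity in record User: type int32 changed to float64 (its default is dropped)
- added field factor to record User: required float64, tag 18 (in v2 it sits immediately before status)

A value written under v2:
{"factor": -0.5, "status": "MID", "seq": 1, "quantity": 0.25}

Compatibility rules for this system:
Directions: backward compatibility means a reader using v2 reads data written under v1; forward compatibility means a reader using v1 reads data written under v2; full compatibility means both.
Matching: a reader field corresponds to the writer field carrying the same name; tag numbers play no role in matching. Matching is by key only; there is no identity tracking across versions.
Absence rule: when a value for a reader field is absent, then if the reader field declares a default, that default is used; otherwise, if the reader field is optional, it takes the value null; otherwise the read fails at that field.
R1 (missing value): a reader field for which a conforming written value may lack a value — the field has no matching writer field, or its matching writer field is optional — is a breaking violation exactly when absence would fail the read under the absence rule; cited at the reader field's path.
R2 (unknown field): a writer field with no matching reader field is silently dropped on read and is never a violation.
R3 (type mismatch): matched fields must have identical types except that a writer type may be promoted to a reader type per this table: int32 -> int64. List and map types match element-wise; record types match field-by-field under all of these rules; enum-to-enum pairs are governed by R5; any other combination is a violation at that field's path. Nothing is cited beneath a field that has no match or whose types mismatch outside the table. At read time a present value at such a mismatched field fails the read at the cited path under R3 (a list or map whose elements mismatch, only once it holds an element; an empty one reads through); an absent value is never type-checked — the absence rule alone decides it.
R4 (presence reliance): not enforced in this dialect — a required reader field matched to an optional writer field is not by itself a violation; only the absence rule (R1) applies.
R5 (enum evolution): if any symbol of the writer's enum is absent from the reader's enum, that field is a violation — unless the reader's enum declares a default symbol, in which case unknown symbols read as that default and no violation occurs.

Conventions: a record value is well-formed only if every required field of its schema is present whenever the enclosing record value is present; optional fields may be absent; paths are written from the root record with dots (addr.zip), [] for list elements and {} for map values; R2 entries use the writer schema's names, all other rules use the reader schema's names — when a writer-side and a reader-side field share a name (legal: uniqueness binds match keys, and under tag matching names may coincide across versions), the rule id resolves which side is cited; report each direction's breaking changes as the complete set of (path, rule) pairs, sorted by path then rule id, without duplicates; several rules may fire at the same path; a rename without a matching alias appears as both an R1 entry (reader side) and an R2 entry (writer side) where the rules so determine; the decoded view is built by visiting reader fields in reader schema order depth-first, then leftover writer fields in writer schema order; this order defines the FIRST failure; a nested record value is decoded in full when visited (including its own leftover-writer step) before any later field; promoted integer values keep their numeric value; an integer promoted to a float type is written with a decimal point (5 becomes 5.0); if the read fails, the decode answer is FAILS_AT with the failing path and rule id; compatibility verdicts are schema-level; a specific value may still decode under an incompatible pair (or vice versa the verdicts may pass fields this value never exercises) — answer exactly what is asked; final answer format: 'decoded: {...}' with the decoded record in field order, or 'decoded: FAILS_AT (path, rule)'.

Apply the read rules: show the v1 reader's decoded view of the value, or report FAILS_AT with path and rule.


in User below, arrows point writer -> reader
decode walk for User under reader schema v1:
  status := "MID"
  price := null (absent, optional -> null)
  seq := 1
  read fails at quantity under R3
  => FAILS_AT (quantity, R3)
diffs on User not affecting the asked answer:
  enum Role (field status in record User): symbol FAX removed -> a verdict-level change on User — the shown value reads the same
  removed field price from record User -> no rule fires on it and the decoded User view is identical with or without it
  added field factor to record User: required float64, tag 18 (in v2 it sits immediately before status) -> a verdict-level change on User — the shown value reads the same

decoded: FAILS_AT (quantity, R3)


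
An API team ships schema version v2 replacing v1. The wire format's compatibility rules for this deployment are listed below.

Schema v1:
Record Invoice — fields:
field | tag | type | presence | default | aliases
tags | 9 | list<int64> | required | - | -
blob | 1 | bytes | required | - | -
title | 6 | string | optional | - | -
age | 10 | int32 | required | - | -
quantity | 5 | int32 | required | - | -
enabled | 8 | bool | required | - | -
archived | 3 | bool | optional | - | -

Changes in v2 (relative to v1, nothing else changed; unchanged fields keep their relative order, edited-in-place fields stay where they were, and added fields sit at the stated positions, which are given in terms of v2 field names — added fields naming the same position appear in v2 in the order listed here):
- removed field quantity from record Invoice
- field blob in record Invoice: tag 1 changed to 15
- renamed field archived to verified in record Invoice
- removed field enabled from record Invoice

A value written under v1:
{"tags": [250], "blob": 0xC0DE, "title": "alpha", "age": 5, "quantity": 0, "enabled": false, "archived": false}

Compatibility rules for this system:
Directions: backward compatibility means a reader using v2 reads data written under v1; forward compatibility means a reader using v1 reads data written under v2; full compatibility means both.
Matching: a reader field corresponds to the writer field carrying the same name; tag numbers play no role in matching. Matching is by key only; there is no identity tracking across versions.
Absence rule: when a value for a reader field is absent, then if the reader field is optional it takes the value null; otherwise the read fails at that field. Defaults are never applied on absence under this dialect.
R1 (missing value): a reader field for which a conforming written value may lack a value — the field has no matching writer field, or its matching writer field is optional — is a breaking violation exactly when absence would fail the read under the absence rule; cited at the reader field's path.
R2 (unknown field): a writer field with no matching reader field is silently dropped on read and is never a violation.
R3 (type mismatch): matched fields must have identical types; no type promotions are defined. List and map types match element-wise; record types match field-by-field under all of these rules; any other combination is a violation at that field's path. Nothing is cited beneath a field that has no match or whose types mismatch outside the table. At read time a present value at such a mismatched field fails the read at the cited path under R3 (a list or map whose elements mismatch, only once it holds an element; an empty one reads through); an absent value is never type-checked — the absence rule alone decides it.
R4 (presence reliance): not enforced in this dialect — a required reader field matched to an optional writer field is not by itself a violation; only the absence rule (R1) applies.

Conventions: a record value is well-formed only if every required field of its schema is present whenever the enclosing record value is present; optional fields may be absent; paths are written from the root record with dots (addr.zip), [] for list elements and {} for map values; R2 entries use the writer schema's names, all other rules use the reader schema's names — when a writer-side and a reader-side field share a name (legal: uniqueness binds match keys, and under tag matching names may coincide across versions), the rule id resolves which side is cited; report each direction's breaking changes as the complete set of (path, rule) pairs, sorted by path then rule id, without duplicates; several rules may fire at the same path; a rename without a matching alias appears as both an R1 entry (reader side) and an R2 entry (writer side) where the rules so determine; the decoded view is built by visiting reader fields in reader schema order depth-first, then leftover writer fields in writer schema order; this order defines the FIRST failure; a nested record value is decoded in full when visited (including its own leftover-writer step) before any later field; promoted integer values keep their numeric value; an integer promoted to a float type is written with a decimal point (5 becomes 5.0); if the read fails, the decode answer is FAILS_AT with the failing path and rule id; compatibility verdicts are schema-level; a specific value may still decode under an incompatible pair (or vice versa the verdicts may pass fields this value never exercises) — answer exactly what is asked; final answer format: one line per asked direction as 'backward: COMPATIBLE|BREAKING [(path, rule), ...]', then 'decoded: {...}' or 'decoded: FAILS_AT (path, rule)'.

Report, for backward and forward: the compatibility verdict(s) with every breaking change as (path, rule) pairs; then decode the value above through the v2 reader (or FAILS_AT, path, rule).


backward: COMPATIBLE []; forward: BREAKING [(enabled, R1), (quantity, R1)]; decoded: {"tags": [250], "blob": 0xC0DE, "title": "alpha", "age": 5, "verified": null}

each type pair in Invoice: writer, then reader
backward analysis of Invoice with v2 as reader and v1 as writer:
  tags: paired with writer tags (list<int64> -> list<int64>; writer required)
  blob: paired with writer blob (bytes -> bytes; writer required)
  title: paired with writer title (string -> string; writer optional)
  age: paired with writer age (int32 -> int32; writer required)
  no writer field matches reader verified
  leftover writer field: quantity
  leftover writer field: enabled
  leftover writer field: archived
  => no violations; backward on Invoice: COMPATIBLE
forward analysis of Invoice with v1 as reader and v2 as writer:
  tags: paired with writer tags (list<int64> -> list<int64>; writer required)
  blob: paired with writer blob (bytes -> bytes; writer required)
  title: paired with writer title (string -> string; writer optional)
  age: paired with writer age (int32 -> int32; writer required)
  no writer field matches reader quantity
  no writer field matches reader enabled
  no writer field matches reader archived
  leftover writer field: verified
  violation R1 at enabled
  violation R1 at quantity
  forward on Invoice therefore BREAKING (2)
decode (reader v2):
  tags := [250]
  blob := 0xC0DE
  title := "alpha"
  age := 5
  verified := null (missing; optional => null)
  writer quantity: no reader field; dropped
  writer enabled: no reader field; dropped
  writer archived: no reader field; dropped
  => decoded: {"tags": [250], "blob": 0xC0DE, "title": "alpha", "age": 5, "verified": null}
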